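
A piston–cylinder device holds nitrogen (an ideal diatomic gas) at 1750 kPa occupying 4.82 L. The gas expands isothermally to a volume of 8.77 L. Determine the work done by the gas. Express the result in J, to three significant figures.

Isothermal: W = nRT ln(V₂/V₁) = P₁V₁ ln(V₂/V₁).
P₁V₁ = (1750 kPa)(4.82 L) = 8435 J.
W = 8435 × ln(8.77/4.82) = 8435 × 0.5986
W_by_gas = 5049 J.

W ≈ 5050 J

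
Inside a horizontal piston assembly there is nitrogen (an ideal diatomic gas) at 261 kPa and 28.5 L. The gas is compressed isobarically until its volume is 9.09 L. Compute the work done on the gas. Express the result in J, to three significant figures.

Isobaric: W = P ΔV.
W = (261 kPa)(9.09 − 28.5 L) = (261)(-19.41) = -5066 J.
Work on gas = −W_by = 5066 J.

W ≈ 5070 J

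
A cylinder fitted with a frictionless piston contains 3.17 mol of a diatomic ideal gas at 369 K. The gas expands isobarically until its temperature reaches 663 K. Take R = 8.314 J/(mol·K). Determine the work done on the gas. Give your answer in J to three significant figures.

W ≈ -7750 J

Isobaric: W = P ΔV = nR ΔT.
W = (3.17)(8.314)(663 − 369) = 7748 J.
Work on gas = −W_by = -7748 J.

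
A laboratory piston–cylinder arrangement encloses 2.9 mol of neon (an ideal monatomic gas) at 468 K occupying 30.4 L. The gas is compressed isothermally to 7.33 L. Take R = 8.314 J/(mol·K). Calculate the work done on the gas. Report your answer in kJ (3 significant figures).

Isothermal: W = nRT ln(V₂/V₁).
W = (2.9)(8.314)(468) × ln(7.33/30.4)
  = 11284 × -1.422
W_by_gas = -16051 J; work on gas = −W_by = 16051 J.

W ≈ 16.1 kJ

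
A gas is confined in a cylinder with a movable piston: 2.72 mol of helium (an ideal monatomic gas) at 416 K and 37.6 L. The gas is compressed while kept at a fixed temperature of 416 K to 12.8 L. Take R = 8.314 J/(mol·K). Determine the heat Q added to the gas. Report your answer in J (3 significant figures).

Isothermal ⇒ ΔU = 0, so Q = W = nRT ln(V₂/V₁).
Q = (2.72)(8.314)(416) ln(12.8/37.6) = 9407 × -1.078 = -10137 J.

Q ≈ -10100 J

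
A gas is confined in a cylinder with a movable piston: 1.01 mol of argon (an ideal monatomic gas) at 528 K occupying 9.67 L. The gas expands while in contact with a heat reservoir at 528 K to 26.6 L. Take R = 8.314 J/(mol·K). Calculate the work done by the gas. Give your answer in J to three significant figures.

Isothermal: W = nRT ln(V₂/V₁).
W = (1.01)(8.314)(528) × ln(26.6/9.67)
  = 4434 × 1.012
W_by_gas = 4486 J.

W ≈ 4490 J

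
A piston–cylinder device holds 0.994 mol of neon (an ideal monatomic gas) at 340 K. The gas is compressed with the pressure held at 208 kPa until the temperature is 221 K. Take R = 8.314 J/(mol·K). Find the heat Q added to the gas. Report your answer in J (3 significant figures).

Isobaric: W = nRΔT = (0.994)(8.314)(-119) = -983.4 J.
ΔU = nCᵥΔT with Cᵥ = 3R/2: ΔU = (0.994)(12.47)(-119) = -1475 J.
Q = ΔU + W = -1475 − 983.4 = -2459 J.

Q ≈ -2460 J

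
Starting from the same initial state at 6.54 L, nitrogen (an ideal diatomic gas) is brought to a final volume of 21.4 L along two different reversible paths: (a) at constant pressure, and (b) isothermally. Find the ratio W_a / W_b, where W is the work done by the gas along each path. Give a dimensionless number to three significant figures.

W_a / W_b ≈ 1.92

Path (a) isobaric: W = P₁(V₂ − V₁) → W_a/(P₁V₁) = 2.272.
Path (b) isothermal: W = P₁V₁ ln(V₂/V₁) → W_b/(P₁V₁) = 1.185.
W_a / W_b = 2.272 / 1.185 = 1.917.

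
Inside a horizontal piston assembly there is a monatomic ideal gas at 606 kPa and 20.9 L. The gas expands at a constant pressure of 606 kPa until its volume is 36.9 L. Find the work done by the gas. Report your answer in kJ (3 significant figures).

Isobaric: W = P ΔV.
W = (606 kPa)(36.9 − 20.9 L) = (606)(16) = 9696 J.

W ≈ 9.70 kJ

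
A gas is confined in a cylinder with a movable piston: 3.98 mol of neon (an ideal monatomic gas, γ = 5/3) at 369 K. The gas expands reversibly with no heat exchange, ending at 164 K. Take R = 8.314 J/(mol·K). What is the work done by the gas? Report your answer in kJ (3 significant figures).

Adiabatic ⇒ Q = 0, so W_by = −ΔU = nCᵥ(T₁ − T₂).
Cᵥ = 3R/2 = 12.47 J/(mol·K).
W = (3.98)(12.47)(369 − 164) = 10175 J.

W ≈ 10.2 kJ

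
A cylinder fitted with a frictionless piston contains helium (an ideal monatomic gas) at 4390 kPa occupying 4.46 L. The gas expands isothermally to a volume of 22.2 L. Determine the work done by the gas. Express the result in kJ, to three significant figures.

Isothermal: W = nRT ln(V₂/V₁) = P₁V₁ ln(V₂/V₁).
P₁V₁ = (4390 kPa)(4.46 L) = 19579 J.
W = 19579 × ln(22.2/4.46) = 19579 × 1.605
W_by_gas = 31424 J.

W ≈ 31.4 kJ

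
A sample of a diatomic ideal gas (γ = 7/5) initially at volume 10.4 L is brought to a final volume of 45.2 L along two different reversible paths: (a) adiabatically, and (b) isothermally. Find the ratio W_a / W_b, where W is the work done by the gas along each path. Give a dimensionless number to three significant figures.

Path (a) adiabatic: W = P₁V₁(1 − (V₁/V₂)^(γ−1))/(γ−1) → W_a/(P₁V₁) = 1.111.
Path (b) isothermal: W = P₁V₁ ln(V₂/V₁) → W_b/(P₁V₁) = 1.469.
W_a / W_b = 1.111 / 1.469 = 0.7562.

W_a / W_b ≈ 0.756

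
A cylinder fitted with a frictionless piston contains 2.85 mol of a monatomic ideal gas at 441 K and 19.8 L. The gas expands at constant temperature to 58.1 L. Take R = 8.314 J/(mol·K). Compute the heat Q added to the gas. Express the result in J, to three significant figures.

Q ≈ 11200 J

Isothermal ⇒ ΔU = 0, so Q = W = nRT ln(V₂/V₁).
Q = (2.85)(8.314)(441) ln(58.1/19.8) = 10449 × 1.076 = 11249 J.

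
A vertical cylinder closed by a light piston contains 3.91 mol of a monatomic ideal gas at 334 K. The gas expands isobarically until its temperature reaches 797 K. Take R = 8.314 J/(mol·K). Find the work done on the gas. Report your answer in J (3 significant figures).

Isobaric: W = P ΔV = nR ΔT.
W = (3.91)(8.314)(797 − 334) = 15051 J.
Work on gas = −W_by = -15051 J.

W ≈ -15100 J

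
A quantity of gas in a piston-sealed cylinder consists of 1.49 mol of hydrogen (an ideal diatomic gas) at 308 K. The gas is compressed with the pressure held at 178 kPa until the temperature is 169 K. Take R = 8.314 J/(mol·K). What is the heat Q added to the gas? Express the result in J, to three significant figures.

Isobaric: W = nRΔT = (1.49)(8.314)(-139) = -1722 J.
ΔU = nCᵥΔT with Cᵥ = 5R/2: ΔU = (1.49)(20.79)(-139) = -4305 J.
Q = ΔU + W = -4305 − 1722 = -6027 J.

Q ≈ -6030 J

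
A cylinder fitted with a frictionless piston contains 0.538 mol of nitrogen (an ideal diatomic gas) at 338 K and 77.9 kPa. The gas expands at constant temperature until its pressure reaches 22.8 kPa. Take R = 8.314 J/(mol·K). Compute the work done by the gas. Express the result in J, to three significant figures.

W ≈ 1860 J

Isothermal process: W = nRT ln(V₂/V₁) = nRT ln(P₁/P₂).
W = (0.538)(8.314)(338) × ln(77.9/22.8)
  = 1512 × ln(3.417) = 1512 × 1.229
W_by_gas = 1858 J.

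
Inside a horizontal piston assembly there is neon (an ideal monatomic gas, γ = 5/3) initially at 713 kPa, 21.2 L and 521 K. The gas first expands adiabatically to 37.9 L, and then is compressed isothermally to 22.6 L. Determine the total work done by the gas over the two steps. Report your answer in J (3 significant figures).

W_total ≈ 1980 J

Step 1 (adiabatic): W = (P₁V₁ − P₂V₂)/(γ−1) = (15116 − 10262)/0.667 = 7281 J.
After step 1: P = 270.8 kPa, V = 37.9 L, T = 353.7 K.
Step 2 (isothermal): W = P₁V₁ ln(V₂/V₁) = (10262) ln(22.6/37.9) = -5305 J.
W_total = 7281 − 5305 = 1975 J.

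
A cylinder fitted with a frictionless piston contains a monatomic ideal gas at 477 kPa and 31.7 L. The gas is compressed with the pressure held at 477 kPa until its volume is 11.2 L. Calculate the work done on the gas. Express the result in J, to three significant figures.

Isobaric: W = P ΔV.
W = (477 kPa)(11.2 − 31.7 L) = (477)(-20.5) = -9778 J.
Work on gas = −W_by = 9778 J.

W ≈ 9780 J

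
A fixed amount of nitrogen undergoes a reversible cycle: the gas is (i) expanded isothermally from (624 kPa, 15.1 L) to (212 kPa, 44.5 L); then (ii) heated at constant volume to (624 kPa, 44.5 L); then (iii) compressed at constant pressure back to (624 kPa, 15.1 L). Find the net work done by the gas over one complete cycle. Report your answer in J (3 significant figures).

Leg (i): W = PᵢVᵢ ln(V_f/Vᵢ) = (9422) ln(44.5/15.1) = 10184 J.
Leg (ii): W = 0.
Leg (iii): W = PΔV = (624)(15.1 − 44.5) = -18346 J.
W_net = 10184 − 18346 = -8162 J.

W_net ≈ -8160 J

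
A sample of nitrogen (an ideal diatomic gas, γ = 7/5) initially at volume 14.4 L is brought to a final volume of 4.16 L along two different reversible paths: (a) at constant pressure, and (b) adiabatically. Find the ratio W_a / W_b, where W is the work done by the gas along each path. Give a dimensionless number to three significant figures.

Path (a) isobaric: W = P₁(V₂ − V₁) → W_a/(P₁V₁) = -0.7111.
Path (b) adiabatic: W = P₁V₁(1 − (V₁/V₂)^(γ−1))/(γ−1) → W_b/(P₁V₁) = -1.608.
W_a / W_b = -0.7111 / -1.608 = 0.4422.

W_a / W_b ≈ 0.442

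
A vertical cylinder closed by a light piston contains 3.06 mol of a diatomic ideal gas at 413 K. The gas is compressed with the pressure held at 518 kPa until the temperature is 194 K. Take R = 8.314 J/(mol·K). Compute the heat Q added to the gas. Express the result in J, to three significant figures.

Isobaric: W = nRΔT = (3.06)(8.314)(-219) = -5572 J.
ΔU = nCᵥΔT with Cᵥ = 5R/2: ΔU = (3.06)(20.79)(-219) = -13929 J.
Q = ΔU + W = -13929 − 5572 = -19500 J.

Q ≈ -19500 J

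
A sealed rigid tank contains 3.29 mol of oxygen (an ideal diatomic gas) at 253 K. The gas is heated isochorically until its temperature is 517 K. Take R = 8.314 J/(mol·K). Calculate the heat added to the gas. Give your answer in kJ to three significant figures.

Q ≈ 18.1 kJ

Constant volume ⇒ W = 0, so Q = ΔU = nCᵥΔT with Cᵥ = 5R/2 = 20.79 J/(mol·K).
ΔU = (3.29)(20.79)(517 − 253) = 18053 J.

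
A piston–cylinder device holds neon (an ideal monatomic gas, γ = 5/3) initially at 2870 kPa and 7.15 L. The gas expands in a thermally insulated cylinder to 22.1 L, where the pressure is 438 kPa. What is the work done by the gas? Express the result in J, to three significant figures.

W ≈ 16300 J

Adiabatic: W = (P₁V₁ − P₂V₂)/(γ − 1) with γ = 5/3.
P₁V₁ = 20520 J, P₂V₂ = 9680 J.
W = (20520 − 9680) / 0.6667 = 16261 J.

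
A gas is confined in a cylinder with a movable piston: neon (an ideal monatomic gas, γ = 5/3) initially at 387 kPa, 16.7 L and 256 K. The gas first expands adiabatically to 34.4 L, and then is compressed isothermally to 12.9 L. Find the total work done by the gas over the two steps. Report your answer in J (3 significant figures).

W_total ≈ -209 J

Step 1 (adiabatic): W = (P₁V₁ − P₂V₂)/(γ−1) = (6463 − 3992)/0.667 = 3706 J.
After step 1: P = 116 kPa, V = 34.4 L, T = 158.1 K.
Step 2 (isothermal): W = P₁V₁ ln(V₂/V₁) = (3992) ln(12.9/34.4) = -3916 J.
W_total = 3706 − 3916 = -209.3 J.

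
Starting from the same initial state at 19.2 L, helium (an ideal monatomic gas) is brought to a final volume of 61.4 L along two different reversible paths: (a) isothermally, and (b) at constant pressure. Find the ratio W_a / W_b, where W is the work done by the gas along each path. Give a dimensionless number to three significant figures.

W_a / W_b ≈ 0.529

Path (a) isothermal: W = P₁V₁ ln(V₂/V₁) → W_a/(P₁V₁) = 1.162.
Path (b) isobaric: W = P₁(V₂ − V₁) → W_b/(P₁V₁) = 2.198.
W_a / W_b = 1.162 / 2.198 = 0.5289.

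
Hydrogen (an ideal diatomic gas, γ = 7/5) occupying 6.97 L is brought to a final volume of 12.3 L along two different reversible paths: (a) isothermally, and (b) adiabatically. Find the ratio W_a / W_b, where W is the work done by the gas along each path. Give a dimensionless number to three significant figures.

Path (a) isothermal: W = P₁V₁ ln(V₂/V₁) → W_a/(P₁V₁) = 0.568.
Path (b) adiabatic: W = P₁V₁(1 − (V₁/V₂)^(γ−1))/(γ−1) → W_b/(P₁V₁) = 0.5081.
W_a / W_b = 0.568 / 0.5081 = 1.118.

W_a / W_b ≈ 1.12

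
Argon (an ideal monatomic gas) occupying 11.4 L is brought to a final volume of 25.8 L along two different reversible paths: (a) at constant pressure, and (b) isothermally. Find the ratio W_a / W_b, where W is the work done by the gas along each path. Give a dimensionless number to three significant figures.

W_a / W_b ≈ 1.55

Path (a) isobaric: W = P₁(V₂ − V₁) → W_a/(P₁V₁) = 1.263.
Path (b) isothermal: W = P₁V₁ ln(V₂/V₁) → W_b/(P₁V₁) = 0.8168.
W_a / W_b = 1.263 / 0.8168 = 1.547.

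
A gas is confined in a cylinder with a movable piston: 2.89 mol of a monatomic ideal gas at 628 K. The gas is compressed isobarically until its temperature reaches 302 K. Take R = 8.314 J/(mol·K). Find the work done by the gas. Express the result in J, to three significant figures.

Isobaric: W = P ΔV = nR ΔT.
W = (2.89)(8.314)(302 − 628) = -7833 J.

W ≈ -7830 J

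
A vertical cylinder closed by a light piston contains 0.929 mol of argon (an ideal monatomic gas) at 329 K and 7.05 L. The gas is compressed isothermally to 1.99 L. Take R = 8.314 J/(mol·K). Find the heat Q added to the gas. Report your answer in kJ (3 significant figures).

Isothermal ⇒ ΔU = 0, so Q = W = nRT ln(V₂/V₁).
Q = (0.929)(8.314)(329) ln(1.99/7.05) = 2541 × -1.265 = -3214 J.

Q ≈ -3.21 kJ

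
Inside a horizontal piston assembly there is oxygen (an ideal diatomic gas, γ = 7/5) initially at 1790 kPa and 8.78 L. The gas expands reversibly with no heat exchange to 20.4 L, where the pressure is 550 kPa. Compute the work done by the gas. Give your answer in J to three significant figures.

W ≈ 11200 J

Adiabatic: W = (P₁V₁ − P₂V₂)/(γ − 1) with γ = 7/5.
P₁V₁ = 15716 J, P₂V₂ = 11220 J.
W = (15716 − 11220) / 0.4 = 11240 J.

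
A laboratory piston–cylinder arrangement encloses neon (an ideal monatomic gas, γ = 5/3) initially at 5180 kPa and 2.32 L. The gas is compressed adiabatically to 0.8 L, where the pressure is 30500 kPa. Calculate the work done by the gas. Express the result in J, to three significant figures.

Adiabatic: W = (P₁V₁ − P₂V₂)/(γ − 1) with γ = 5/3.
P₁V₁ = 12018 J, P₂V₂ = 24400 J.
W = (12018 − 24400) / 0.6667 = -18574 J.

W ≈ -18600 J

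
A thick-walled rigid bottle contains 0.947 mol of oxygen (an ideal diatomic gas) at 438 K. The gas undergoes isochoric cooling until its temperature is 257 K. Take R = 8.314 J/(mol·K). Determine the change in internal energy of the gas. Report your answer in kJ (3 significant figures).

ΔU ≈ -3.56 kJ

Constant volume ⇒ W = 0, so Q = ΔU = nCᵥΔT with Cᵥ = 5R/2 = 20.79 J/(mol·K).
ΔU = (0.947)(20.79)(257 − 438) = -3563 J.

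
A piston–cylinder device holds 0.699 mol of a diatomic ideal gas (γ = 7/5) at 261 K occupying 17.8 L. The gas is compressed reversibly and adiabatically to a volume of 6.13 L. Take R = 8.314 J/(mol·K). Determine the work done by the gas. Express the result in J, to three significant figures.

W ≈ -2020 J

Adiabatic: TV^(γ−1) = const with γ = 7/5.
T₂ = T₁ (V₁/V₂)^(γ−1) = 261 × (17.8/6.13)^0.4 = 261 × 1.532 = 399.8 K.
W_by = nCᵥ(T₁ − T₂) = (0.699)(20.79)(261 − 399.8) = -2016 J.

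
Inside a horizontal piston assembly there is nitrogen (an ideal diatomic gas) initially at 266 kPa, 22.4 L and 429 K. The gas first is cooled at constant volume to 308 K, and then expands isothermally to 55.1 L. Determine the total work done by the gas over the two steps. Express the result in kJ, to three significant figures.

W_total ≈ 3.85 kJ

Step 1 (isochoric): W = 0 (constant volume).
After step 1: P = 191 kPa (V unchanged).
Step 2 (isothermal): W = P₁V₁ ln(V₂/V₁) = (4278) ln(55.1/22.4) = 3850 J.
W_total = 0 + 3850 = 3850 J.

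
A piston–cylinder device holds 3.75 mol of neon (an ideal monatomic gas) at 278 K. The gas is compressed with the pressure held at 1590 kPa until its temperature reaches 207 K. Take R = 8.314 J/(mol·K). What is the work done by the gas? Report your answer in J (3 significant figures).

W ≈ -2210 J

Isobaric: W = P ΔV = nR ΔT.
W = (3.75)(8.314)(207 − 278) = -2214 J.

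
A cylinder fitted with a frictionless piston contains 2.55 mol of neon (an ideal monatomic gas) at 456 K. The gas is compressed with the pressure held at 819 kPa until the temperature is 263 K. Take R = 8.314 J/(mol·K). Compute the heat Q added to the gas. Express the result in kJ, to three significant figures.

Q ≈ -10.2 kJ

Isobaric: W = nRΔT = (2.55)(8.314)(-193) = -4092 J.
ΔU = nCᵥΔT with Cᵥ = 3R/2: ΔU = (2.55)(12.47)(-193) = -6138 J.
Q = ΔU + W = -6138 − 4092 = -10229 J.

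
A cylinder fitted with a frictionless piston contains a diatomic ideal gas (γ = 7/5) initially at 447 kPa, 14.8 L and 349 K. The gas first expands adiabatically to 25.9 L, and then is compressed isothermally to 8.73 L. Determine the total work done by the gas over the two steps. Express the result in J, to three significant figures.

W_total ≈ -2430 J

Step 1 (adiabatic): W = (P₁V₁ − P₂V₂)/(γ−1) = (6616 − 5289)/0.4 = 3317 J.
After step 1: P = 204.2 kPa, V = 25.9 L, T = 279 K.
Step 2 (isothermal): W = P₁V₁ ln(V₂/V₁) = (5289) ln(8.73/25.9) = -5751 J.
W_total = 3317 − 5751 = -2434 J.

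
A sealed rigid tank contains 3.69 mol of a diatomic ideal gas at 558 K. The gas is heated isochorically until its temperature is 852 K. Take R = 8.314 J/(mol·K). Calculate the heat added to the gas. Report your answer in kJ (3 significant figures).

Q ≈ 22.5 kJ

Constant volume ⇒ W = 0, so Q = ΔU = nCᵥΔT with Cᵥ = 5R/2 = 20.79 J/(mol·K).
ΔU = (3.69)(20.79)(852 − 558) = 22549 J.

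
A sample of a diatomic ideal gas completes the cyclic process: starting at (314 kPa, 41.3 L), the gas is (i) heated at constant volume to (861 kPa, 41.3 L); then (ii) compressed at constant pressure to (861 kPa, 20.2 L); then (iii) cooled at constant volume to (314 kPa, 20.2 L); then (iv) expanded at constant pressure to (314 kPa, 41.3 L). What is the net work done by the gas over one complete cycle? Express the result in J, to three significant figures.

W_net ≈ -11500 J

Constant-volume legs do no work.
W(ii) = (861)(20.2 − 41.3) = -18167 J; W(iv) = (314)(41.3 − 20.2) = 6625 J.
W_net = -18167 + 6625 = -11542 J (the counter-clockwise enclosed area).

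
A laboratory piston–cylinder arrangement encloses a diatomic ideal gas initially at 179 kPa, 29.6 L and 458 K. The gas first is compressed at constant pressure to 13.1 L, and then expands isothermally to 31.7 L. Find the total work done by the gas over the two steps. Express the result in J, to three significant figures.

W_total ≈ -881 J

Step 1 (isobaric): W = PΔV = (179 kPa)(13.1 − 29.6 L) = -2954 J.
After step 1: P = 179 kPa, V = 13.1 L, T = 202.7 K.
Step 2 (isothermal): W = P₁V₁ ln(V₂/V₁) = (2345) ln(31.7/13.1) = 2072 J.
W_total = -2954 + 2072 = -881.3 J.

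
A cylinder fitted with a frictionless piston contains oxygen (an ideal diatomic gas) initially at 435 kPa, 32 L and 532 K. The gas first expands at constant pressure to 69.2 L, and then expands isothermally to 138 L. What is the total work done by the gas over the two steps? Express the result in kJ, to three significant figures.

W_total ≈ 37.0 kJ

Step 1 (isobaric): W = PΔV = (435 kPa)(69.2 − 32 L) = 16182 J.
After step 1: P = 435 kPa, V = 69.2 L, T = 1150 K.
Step 2 (isothermal): W = P₁V₁ ln(V₂/V₁) = (30102) ln(138/69.2) = 20778 J.
W_total = 16182 + 20778 = 36960 J.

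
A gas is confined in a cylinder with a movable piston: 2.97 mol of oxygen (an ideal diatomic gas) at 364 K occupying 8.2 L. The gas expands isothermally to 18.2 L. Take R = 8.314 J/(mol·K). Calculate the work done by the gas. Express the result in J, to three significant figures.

Isothermal: W = nRT ln(V₂/V₁).
W = (2.97)(8.314)(364) × ln(18.2/8.2)
  = 8988 × 0.7973
W_by_gas = 7166 J.

W ≈ 7170 J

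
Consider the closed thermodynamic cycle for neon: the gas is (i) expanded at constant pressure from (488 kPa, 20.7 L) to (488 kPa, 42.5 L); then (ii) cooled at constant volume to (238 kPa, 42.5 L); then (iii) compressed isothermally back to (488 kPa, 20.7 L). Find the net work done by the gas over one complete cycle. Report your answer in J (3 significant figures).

Leg (i): W = PΔV = (488)(42.5 − 20.7) = 10638 J.
Leg (ii): W = 0.
Leg (iii): W = PᵢVᵢ ln(V_f/Vᵢ) = (10115) ln(20.7/42.5) = -7276 J.
W_net = 10638 − 7276 = 3362 J.

W_net ≈ 3360 J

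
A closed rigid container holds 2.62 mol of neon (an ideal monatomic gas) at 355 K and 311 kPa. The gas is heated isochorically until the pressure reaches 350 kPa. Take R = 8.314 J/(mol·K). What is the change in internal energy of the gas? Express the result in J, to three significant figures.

Constant volume ⇒ W = 0, so Q = ΔU = nCᵥΔT with Cᵥ = 3R/2 = 12.47 J/(mol·K).
At constant V, T₂/T₁ = P₂/P₁ ⇒ ΔT = T₁(P₂/P₁ − 1) = 355·(350/311 − 1) = 44.52 K.
ΔU = (2.62)(12.47)(44.52) = 1455 J.

ΔU ≈ 1450 J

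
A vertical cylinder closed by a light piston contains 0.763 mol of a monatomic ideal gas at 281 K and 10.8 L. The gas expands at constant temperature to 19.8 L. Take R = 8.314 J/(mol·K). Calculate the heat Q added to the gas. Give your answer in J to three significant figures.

Isothermal ⇒ ΔU = 0, so Q = W = nRT ln(V₂/V₁).
Q = (0.763)(8.314)(281) ln(19.8/10.8) = 1783 × 0.6061 = 1080 J.

Q ≈ 1080 J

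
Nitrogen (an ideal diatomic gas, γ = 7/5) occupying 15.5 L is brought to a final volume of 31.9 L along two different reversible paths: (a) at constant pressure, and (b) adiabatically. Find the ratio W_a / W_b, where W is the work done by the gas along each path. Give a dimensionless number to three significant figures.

W_a / W_b ≈ 1.69

Path (a) isobaric: W = P₁(V₂ − V₁) → W_a/(P₁V₁) = 1.058.
Path (b) adiabatic: W = P₁V₁(1 − (V₁/V₂)^(γ−1))/(γ−1) → W_b/(P₁V₁) = 0.6269.
W_a / W_b = 1.058 / 0.6269 = 1.688.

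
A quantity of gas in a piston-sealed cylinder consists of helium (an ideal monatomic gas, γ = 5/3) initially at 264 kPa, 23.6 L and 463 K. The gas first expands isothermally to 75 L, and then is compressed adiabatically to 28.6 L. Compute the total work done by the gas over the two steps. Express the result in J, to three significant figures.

W_total ≈ -1220 J

Step 1 (isothermal): W = P₁V₁ ln(V₂/V₁) = (6230) ln(75/23.6) = 7204 J.
After step 1: P = 83.07 kPa, V = 75 L, T = 463 K.
Step 2 (adiabatic): W = (P₁V₁ − P₂V₂)/(γ−1) = (6230 − 11848)/0.667 = -8426 J.
W_total = 7204 − 8426 = -1223 J.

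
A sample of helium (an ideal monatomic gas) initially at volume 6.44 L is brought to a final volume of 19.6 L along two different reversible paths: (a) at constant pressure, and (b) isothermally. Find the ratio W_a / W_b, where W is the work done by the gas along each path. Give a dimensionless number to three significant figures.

Path (a) isobaric: W = P₁(V₂ − V₁) → W_a/(P₁V₁) = 2.043.
Path (b) isothermal: W = P₁V₁ ln(V₂/V₁) → W_b/(P₁V₁) = 1.113.
W_a / W_b = 2.043 / 1.113 = 1.836.

W_a / W_b ≈ 1.84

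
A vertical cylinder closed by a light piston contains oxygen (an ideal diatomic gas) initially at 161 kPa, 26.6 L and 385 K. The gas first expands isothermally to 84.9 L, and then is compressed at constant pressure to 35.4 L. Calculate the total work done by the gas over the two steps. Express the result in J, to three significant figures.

Step 1 (isothermal): W = P₁V₁ ln(V₂/V₁) = (4283) ln(84.9/26.6) = 4970 J.
After step 1: P = 50.44 kPa, V = 84.9 L, T = 385 K.
Step 2 (isobaric): W = PΔV = (50.44 kPa)(35.4 − 84.9 L) = -2497 J.
W_total = 4970 − 2497 = 2473 J.

W_total ≈ 2470 J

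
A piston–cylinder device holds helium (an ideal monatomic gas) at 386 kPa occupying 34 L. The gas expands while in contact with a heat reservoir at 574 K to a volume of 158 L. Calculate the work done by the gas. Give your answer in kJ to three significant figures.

Isothermal: W = nRT ln(V₂/V₁) = P₁V₁ ln(V₂/V₁).
P₁V₁ = (386 kPa)(34 L) = 13124 J.
W = 13124 × ln(158/34) = 13124 × 1.536
W_by_gas = 20162 J.

W ≈ 20.2 kJ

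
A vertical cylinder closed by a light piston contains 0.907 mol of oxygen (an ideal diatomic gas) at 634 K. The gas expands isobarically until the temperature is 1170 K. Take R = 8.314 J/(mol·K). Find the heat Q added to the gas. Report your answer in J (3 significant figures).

Isobaric: W = nRΔT = (0.907)(8.314)(536) = 4042 J.
ΔU = nCᵥΔT with Cᵥ = 5R/2: ΔU = (0.907)(20.79)(536) = 10105 J.
Q = ΔU + W = 10105 + 4042 = 14147 J.

Q ≈ 14100 J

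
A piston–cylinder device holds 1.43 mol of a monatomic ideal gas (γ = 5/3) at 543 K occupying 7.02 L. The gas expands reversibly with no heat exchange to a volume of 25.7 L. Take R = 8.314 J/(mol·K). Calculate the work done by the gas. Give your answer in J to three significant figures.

W ≈ 5610 J

Adiabatic: TV^(γ−1) = const with γ = 5/3.
T₂ = T₁ (V₁/V₂)^(γ−1) = 543 × (7.02/25.7)^0.667 = 543 × 0.421 = 228.6 K.
W_by = nCᵥ(T₁ − T₂) = (1.43)(12.47)(543 − 228.6) = 5607 J.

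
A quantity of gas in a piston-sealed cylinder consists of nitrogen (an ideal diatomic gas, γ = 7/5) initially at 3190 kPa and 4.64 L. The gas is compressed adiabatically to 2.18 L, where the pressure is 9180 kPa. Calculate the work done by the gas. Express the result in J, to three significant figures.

W ≈ -13000 J

Adiabatic: W = (P₁V₁ − P₂V₂)/(γ − 1) with γ = 7/5.
P₁V₁ = 14802 J, P₂V₂ = 20012 J.
W = (14802 − 20012) / 0.4 = -13027 J.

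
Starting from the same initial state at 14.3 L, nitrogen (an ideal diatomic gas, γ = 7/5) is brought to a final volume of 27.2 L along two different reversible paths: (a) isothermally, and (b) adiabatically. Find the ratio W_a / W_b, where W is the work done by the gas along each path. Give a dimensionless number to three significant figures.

Path (a) isothermal: W = P₁V₁ ln(V₂/V₁) → W_a/(P₁V₁) = 0.643.
Path (b) adiabatic: W = P₁V₁(1 − (V₁/V₂)^(γ−1))/(γ−1) → W_b/(P₁V₁) = 0.5669.
W_a / W_b = 0.643 / 0.5669 = 1.134.

W_a / W_b ≈ 1.13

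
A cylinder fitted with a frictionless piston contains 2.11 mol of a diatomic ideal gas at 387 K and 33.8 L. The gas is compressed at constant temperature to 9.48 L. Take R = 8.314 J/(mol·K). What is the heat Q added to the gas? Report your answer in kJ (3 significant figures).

Isothermal ⇒ ΔU = 0, so Q = W = nRT ln(V₂/V₁).
Q = (2.11)(8.314)(387) ln(9.48/33.8) = 6789 × -1.271 = -8631 J.

Q ≈ -8.63 kJ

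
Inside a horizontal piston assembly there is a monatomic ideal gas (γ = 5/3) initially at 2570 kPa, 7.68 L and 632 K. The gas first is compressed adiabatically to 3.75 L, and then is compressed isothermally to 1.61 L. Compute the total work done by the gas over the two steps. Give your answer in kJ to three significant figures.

W_total ≈ -45.1 kJ

Step 1 (adiabatic): W = (P₁V₁ − P₂V₂)/(γ−1) = (19738 − 31831)/0.667 = -18140 J.
After step 1: P = 8488 kPa, V = 3.75 L, T = 1019 K.
Step 2 (isothermal): W = P₁V₁ ln(V₂/V₁) = (31831) ln(1.61/3.75) = -26914 J.
W_total = -18140 − 26914 = -45053 J.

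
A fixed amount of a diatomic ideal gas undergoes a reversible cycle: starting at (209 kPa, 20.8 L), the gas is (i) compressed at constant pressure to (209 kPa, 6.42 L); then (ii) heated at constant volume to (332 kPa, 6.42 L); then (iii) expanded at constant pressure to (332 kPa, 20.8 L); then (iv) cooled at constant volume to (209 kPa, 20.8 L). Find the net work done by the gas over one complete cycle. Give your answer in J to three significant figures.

W_net ≈ 1770 J

Constant-volume legs do no work.
W(i) = (209)(6.42 − 20.8) = -3005 J; W(iii) = (332)(20.8 − 6.42) = 4774 J.
W_net = -3005 + 4774 = 1769 J (the clockwise enclosed area).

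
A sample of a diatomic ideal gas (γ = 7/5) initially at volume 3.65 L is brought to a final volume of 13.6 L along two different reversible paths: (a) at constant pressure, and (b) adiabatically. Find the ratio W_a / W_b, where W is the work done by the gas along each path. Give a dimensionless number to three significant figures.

W_a / W_b ≈ 2.67

Path (a) isobaric: W = P₁(V₂ − V₁) → W_a/(P₁V₁) = 2.726.
Path (b) adiabatic: W = P₁V₁(1 − (V₁/V₂)^(γ−1))/(γ−1) → W_b/(P₁V₁) = 1.023.
W_a / W_b = 2.726 / 1.023 = 2.665.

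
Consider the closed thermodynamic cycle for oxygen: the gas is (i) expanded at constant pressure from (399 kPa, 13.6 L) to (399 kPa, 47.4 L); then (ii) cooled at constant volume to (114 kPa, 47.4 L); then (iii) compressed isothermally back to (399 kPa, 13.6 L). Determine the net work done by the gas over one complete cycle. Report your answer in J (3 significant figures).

W_net ≈ 6740 J

Leg (i): W = PΔV = (399)(47.4 − 13.6) = 13486 J.
Leg (ii): W = 0.
Leg (iii): W = PᵢVᵢ ln(V_f/Vᵢ) = (5404) ln(13.6/47.4) = -6747 J.
W_net = 13486 − 6747 = 6740 J.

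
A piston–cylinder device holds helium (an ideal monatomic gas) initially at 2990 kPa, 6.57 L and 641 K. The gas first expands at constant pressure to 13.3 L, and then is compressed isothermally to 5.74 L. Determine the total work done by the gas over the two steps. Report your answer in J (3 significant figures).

W_total ≈ -13300 J

Step 1 (isobaric): W = PΔV = (2990 kPa)(13.3 − 6.57 L) = 20123 J.
After step 1: P = 2990 kPa, V = 13.3 L, T = 1298 K.
Step 2 (isothermal): W = P₁V₁ ln(V₂/V₁) = (39767) ln(5.74/13.3) = -33416 J.
W_total = 20123 − 33416 = -13294 J.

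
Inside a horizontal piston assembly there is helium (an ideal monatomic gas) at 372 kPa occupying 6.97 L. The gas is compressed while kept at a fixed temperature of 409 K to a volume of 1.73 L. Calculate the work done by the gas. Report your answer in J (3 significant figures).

Isothermal: W = nRT ln(V₂/V₁) = P₁V₁ ln(V₂/V₁).
P₁V₁ = (372 kPa)(6.97 L) = 2593 J.
W = 2593 × ln(1.73/6.97) = 2593 × -1.393
W_by_gas = -3613 J.

W ≈ -3610 J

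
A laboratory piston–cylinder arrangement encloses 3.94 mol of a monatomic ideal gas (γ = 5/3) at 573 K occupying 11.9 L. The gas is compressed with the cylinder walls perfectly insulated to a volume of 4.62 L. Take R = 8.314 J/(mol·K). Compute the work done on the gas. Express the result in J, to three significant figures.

Adiabatic: TV^(γ−1) = const with γ = 5/3.
T₂ = T₁ (V₁/V₂)^(γ−1) = 573 × (11.9/4.62)^0.667 = 573 × 1.879 = 1077 K.
W_by = nCᵥ(T₁ − T₂) = (3.94)(12.47)(573 − 1077) = -24749 J.
Work on gas = −W_by = 24749 J.

W ≈ 24700 J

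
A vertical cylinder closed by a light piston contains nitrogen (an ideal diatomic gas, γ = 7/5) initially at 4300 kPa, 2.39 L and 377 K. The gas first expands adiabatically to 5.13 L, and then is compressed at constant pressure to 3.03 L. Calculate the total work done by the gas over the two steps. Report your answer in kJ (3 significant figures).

Step 1 (adiabatic): W = (P₁V₁ − P₂V₂)/(γ−1) = (10277 − 7571)/0.4 = 6764 J.
After step 1: P = 1476 kPa, V = 5.13 L, T = 277.7 K.
Step 2 (isobaric): W = PΔV = (1476 kPa)(3.03 − 5.13 L) = -3099 J.
W_total = 6764 − 3099 = 3664 J.

W_total ≈ 3.66 kJ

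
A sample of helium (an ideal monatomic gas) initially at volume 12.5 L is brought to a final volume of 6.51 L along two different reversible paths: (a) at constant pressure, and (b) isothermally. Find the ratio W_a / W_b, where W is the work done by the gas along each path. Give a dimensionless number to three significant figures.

W_a / W_b ≈ 0.735

Path (a) isobaric: W = P₁(V₂ − V₁) → W_a/(P₁V₁) = -0.4792.
Path (b) isothermal: W = P₁V₁ ln(V₂/V₁) → W_b/(P₁V₁) = -0.6524.
W_a / W_b = -0.4792 / -0.6524 = 0.7345.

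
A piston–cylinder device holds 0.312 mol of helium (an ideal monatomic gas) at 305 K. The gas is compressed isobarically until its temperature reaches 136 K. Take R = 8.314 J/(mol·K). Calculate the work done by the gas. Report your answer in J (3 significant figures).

W ≈ -438 J

Isobaric: W = P ΔV = nR ΔT.
W = (0.312)(8.314)(136 − 305) = -438.4 J.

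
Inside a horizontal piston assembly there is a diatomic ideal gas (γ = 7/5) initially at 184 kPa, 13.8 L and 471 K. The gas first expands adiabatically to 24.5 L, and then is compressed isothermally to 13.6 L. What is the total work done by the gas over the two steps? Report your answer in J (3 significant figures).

Step 1 (adiabatic): W = (P₁V₁ − P₂V₂)/(γ−1) = (2539 − 2018)/0.4 = 1302 J.
After step 1: P = 82.38 kPa, V = 24.5 L, T = 374.4 K.
Step 2 (isothermal): W = P₁V₁ ln(V₂/V₁) = (2018) ln(13.6/24.5) = -1188 J.
W_total = 1302 − 1188 = 114.3 J.

W_total ≈ 114 J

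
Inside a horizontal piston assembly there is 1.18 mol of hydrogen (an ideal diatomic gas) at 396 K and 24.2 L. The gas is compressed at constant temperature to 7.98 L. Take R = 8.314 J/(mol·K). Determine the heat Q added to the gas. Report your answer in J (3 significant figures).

Isothermal ⇒ ΔU = 0, so Q = W = nRT ln(V₂/V₁).
Q = (1.18)(8.314)(396) ln(7.98/24.2) = 3885 × -1.109 = -4310 J.

Q ≈ -4310 J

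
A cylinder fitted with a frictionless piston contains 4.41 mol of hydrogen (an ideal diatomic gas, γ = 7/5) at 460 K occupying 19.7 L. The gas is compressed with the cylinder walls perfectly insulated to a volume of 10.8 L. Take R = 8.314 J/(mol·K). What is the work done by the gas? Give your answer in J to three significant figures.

Adiabatic: TV^(γ−1) = const with γ = 7/5.
T₂ = T₁ (V₁/V₂)^(γ−1) = 460 × (19.7/10.8)^0.4 = 460 × 1.272 = 585 K.
W_by = nCᵥ(T₁ − T₂) = (4.41)(20.79)(460 − 585) = -11460 J.

W ≈ -11500 J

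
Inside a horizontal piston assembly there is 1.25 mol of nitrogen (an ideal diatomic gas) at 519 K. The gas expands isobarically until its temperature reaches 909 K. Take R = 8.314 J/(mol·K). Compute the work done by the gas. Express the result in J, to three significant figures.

Isobaric: W = P ΔV = nR ΔT.
W = (1.25)(8.314)(909 − 519) = 4053 J.

W ≈ 4050 J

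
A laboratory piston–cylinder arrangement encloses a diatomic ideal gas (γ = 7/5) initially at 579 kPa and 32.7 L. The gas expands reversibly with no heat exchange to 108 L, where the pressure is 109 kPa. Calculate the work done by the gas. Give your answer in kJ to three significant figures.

W ≈ 17.9 kJ

Adiabatic: W = (P₁V₁ − P₂V₂)/(γ − 1) with γ = 7/5.
P₁V₁ = 18933 J, P₂V₂ = 11772 J.
W = (18933 − 11772) / 0.4 = 17903 J.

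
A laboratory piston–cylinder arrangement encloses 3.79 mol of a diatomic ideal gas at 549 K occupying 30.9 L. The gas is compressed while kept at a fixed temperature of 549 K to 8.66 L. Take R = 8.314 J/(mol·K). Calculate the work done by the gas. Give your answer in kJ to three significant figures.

W ≈ -22.0 kJ

Isothermal: W = nRT ln(V₂/V₁).
W = (3.79)(8.314)(549) × ln(8.66/30.9)
  = 17299 × -1.272
W_by_gas = -22005 J.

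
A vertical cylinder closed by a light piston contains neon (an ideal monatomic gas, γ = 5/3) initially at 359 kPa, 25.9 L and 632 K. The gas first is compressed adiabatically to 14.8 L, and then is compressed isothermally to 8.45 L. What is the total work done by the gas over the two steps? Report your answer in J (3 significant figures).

W_total ≈ -13900 J

Step 1 (adiabatic): W = (P₁V₁ − P₂V₂)/(γ−1) = (9298 − 13503)/0.667 = -6307 J.
After step 1: P = 912.3 kPa, V = 14.8 L, T = 917.8 K.
Step 2 (isothermal): W = P₁V₁ ln(V₂/V₁) = (13503) ln(8.45/14.8) = -7568 J.
W_total = -6307 − 7568 = -13875 J.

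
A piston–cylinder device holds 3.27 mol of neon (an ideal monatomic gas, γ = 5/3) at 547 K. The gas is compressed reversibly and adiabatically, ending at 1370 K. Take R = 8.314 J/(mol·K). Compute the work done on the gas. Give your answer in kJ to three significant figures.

Adiabatic ⇒ Q = 0, so W_by = −ΔU = nCᵥ(T₁ − T₂).
Cᵥ = 3R/2 = 12.47 J/(mol·K).
W = (3.27)(12.47)(547 − 1370) = -33562 J.
Work on gas = −W_by = 33562 J.

W ≈ 33.6 kJ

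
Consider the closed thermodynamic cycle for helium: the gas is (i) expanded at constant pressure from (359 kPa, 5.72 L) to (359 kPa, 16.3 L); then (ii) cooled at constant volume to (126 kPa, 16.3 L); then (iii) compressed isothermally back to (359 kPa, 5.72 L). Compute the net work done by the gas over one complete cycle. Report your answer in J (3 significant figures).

W_net ≈ 1650 J

Leg (i): W = PΔV = (359)(16.3 − 5.72) = 3798 J.
Leg (ii): W = 0.
Leg (iii): W = PᵢVᵢ ln(V_f/Vᵢ) = (2054) ln(5.72/16.3) = -2151 J.
W_net = 3798 − 2151 = 1647 J.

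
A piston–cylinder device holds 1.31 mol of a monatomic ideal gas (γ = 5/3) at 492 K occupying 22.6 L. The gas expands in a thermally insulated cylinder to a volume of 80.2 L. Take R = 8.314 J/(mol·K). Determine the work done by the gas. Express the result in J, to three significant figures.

Adiabatic: TV^(γ−1) = const with γ = 5/3.
T₂ = T₁ (V₁/V₂)^(γ−1) = 492 × (22.6/80.2)^0.667 = 492 × 0.4298 = 211.5 K.
W_by = nCᵥ(T₁ − T₂) = (1.31)(12.47)(492 − 211.5) = 4583 J.

W ≈ 4580 J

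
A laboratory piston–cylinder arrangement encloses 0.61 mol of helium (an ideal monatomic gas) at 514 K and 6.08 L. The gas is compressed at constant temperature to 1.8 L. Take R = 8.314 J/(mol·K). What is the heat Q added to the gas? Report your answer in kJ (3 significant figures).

Isothermal ⇒ ΔU = 0, so Q = W = nRT ln(V₂/V₁).
Q = (0.61)(8.314)(514) ln(1.8/6.08) = 2607 × -1.217 = -3173 J.

Q ≈ -3.17 kJ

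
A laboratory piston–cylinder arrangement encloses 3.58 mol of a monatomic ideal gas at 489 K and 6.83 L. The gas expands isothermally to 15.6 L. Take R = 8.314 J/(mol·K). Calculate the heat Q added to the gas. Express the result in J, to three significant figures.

Q ≈ 12000 J

Isothermal ⇒ ΔU = 0, so Q = W = nRT ln(V₂/V₁).
Q = (3.58)(8.314)(489) ln(15.6/6.83) = 14555 × 0.8259 = 12021 J.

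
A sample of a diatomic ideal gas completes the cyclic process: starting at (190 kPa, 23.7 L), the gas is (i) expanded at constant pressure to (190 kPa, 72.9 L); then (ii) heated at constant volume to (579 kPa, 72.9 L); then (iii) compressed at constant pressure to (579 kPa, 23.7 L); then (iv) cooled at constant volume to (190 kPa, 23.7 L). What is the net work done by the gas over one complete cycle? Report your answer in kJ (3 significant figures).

Constant-volume legs do no work.
W(i) = (190)(72.9 − 23.7) = 9348 J; W(iii) = (579)(23.7 − 72.9) = -28487 J.
W_net = 9348 − 28487 = -19139 J (the counter-clockwise enclosed area).

W_net ≈ -19.1 kJ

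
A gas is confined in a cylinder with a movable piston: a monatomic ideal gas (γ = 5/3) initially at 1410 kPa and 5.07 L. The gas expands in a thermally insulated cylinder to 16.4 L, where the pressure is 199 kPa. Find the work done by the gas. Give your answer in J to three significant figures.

W ≈ 5830 J

Adiabatic: W = (P₁V₁ − P₂V₂)/(γ − 1) with γ = 5/3.
P₁V₁ = 7149 J, P₂V₂ = 3264 J.
W = (7149 − 3264) / 0.6667 = 5828 J.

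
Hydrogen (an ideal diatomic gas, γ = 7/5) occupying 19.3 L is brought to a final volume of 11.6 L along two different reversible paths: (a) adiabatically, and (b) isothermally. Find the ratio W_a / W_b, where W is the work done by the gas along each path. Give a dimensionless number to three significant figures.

Path (a) adiabatic: W = P₁V₁(1 − (V₁/V₂)^(γ−1))/(γ−1) → W_a/(P₁V₁) = -0.5646.
Path (b) isothermal: W = P₁V₁ ln(V₂/V₁) → W_b/(P₁V₁) = -0.5091.
W_a / W_b = -0.5646 / -0.5091 = 1.109.

W_a / W_b ≈ 1.11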